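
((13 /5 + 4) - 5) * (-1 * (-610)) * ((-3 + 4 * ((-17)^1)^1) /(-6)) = 34648 /3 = 11549.33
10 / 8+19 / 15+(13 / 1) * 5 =4051 / 60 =67.52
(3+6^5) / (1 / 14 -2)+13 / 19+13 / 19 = -689504 / 171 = -4032.19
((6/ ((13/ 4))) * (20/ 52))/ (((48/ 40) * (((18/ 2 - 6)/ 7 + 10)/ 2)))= 1400/ 12337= 0.11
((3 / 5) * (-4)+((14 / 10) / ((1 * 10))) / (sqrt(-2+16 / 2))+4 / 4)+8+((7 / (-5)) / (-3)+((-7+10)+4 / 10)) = 7 * sqrt(6) / 300+157 / 15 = 10.52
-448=-448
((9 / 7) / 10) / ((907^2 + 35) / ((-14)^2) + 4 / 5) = 63 / 2057102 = 0.00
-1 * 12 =-12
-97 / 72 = -1.35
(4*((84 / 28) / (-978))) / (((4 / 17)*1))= -17 / 326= -0.05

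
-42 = -42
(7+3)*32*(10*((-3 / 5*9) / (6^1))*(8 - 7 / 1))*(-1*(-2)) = -5760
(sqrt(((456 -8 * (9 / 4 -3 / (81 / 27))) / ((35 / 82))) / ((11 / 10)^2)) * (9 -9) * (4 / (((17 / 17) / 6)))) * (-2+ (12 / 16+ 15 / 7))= 0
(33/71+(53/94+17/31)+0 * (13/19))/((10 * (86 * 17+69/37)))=12072101/112059997220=0.00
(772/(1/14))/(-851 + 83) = -1351/96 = -14.07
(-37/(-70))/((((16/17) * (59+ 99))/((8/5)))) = 629/110600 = 0.01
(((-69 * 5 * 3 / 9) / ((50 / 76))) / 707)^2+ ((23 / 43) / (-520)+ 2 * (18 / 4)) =506306634637 / 55883118200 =9.06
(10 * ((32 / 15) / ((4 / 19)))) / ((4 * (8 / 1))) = 19 / 6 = 3.17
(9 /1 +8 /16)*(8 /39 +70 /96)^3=3764950453 /485941248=7.75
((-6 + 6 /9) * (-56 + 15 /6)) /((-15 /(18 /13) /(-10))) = 3424 /13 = 263.38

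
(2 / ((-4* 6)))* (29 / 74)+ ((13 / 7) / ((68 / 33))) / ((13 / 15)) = 106439 / 105672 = 1.01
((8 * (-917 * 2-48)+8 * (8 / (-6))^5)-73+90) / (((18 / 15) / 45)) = -91566725 / 162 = -565226.70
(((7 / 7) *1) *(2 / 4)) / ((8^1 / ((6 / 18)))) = 1 / 48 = 0.02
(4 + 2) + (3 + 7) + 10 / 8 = 69 / 4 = 17.25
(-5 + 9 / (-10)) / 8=-59 / 80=-0.74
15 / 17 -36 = -597 / 17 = -35.12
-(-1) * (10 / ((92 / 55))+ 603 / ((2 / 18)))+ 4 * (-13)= 247525 / 46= 5380.98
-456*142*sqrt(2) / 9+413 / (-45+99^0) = -21584*sqrt(2) / 3- 413 / 44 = -10184.18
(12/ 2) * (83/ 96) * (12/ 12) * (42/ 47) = 1743/ 376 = 4.64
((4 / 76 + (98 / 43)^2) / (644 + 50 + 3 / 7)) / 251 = 1290275 / 42863719541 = 0.00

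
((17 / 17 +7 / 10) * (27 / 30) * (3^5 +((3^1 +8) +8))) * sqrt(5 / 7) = 20043 * sqrt(35) / 350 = 338.79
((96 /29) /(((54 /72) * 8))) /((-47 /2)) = -32 /1363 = -0.02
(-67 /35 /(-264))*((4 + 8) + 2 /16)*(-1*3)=-6499 /24640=-0.26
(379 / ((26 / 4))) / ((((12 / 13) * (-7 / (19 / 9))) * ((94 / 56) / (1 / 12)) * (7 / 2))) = -7201 / 26649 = -0.27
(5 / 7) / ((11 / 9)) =45 / 77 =0.58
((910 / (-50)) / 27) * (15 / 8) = -91 / 72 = -1.26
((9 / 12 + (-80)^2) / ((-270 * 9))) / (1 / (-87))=742487 / 3240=229.16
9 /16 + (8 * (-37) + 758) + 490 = 15241 /16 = 952.56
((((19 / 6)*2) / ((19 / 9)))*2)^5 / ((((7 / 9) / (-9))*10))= -314928 / 35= -8997.94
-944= -944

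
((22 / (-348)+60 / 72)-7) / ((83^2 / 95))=-51490 / 599343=-0.09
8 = 8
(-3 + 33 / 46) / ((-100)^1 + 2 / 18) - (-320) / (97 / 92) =1217553425 / 4011338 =303.53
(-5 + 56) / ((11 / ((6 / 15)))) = 102 / 55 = 1.85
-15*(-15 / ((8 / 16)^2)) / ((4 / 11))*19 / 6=15675 / 2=7837.50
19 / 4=4.75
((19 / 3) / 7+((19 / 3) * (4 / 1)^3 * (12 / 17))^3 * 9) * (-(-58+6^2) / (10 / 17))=239240769153793 / 30345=7884026006.06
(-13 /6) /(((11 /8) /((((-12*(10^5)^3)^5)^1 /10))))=431308800000000000000000000000000000000000000000000000000000000000000000000000000 /11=39209890909090909090909090000000000000000000000000000000000000000000000000000000.00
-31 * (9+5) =-434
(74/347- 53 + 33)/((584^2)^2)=-3433/20181380356096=-0.00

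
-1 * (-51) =51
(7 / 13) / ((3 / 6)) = 14 / 13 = 1.08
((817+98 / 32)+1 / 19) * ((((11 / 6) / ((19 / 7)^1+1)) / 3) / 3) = 6399085 / 142272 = 44.98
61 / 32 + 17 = 605 / 32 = 18.91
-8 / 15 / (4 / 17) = -34 / 15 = -2.27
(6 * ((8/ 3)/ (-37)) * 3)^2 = 1.68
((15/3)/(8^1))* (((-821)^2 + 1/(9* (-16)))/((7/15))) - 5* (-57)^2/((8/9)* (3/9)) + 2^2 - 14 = 2279146055/2688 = 847896.60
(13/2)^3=2197/8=274.62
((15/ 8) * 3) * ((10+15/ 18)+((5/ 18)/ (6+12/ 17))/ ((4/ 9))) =149475/ 2432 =61.46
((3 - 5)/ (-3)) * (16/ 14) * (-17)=-272/ 21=-12.95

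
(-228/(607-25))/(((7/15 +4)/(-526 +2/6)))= 299630/6499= 46.10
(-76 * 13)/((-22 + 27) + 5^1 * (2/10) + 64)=-494/35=-14.11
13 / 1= 13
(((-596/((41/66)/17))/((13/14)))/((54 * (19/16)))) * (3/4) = -6241312/30381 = -205.43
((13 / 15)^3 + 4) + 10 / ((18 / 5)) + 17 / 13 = 383311 / 43875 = 8.74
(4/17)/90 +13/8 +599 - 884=-1734239/6120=-283.37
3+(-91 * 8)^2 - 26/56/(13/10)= 529986.64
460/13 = 35.38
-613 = -613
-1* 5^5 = -3125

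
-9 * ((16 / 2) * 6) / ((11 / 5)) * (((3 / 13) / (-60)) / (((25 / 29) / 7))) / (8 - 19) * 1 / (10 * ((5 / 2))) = -21924 / 983125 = -0.02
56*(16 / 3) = 896 / 3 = 298.67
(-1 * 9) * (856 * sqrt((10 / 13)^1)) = -7704 * sqrt(130) / 13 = -6756.85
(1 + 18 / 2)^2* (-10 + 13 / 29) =-27700 / 29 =-955.17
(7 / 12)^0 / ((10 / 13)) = 13 / 10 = 1.30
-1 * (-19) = 19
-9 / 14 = -0.64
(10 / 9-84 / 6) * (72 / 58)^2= -576 / 29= -19.86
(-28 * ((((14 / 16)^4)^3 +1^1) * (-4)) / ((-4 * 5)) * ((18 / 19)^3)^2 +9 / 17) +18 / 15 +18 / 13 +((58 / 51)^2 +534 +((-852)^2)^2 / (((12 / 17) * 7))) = 1593827257121740854558530392837547 / 14945595816208635002880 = 106641934970.11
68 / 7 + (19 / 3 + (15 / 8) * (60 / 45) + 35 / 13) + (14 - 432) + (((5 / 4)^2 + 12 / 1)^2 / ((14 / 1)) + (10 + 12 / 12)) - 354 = -101564233 / 139776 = -726.62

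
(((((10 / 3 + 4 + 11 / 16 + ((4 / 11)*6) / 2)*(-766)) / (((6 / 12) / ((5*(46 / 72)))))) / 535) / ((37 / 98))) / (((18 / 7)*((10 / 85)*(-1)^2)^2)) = -4201012073573 / 677274048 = -6202.82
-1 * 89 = -89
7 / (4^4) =7 / 256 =0.03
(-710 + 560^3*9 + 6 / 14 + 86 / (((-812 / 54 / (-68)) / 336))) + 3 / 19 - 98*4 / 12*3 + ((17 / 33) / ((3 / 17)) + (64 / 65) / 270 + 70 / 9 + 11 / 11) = 588480023774916464 / 372296925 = 1580673876.84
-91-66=-157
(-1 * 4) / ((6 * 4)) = -1 / 6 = -0.17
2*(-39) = -78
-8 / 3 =-2.67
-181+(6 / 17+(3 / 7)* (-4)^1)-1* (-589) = 48390 / 119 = 406.64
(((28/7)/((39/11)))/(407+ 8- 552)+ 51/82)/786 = 268885/344367036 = 0.00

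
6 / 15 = 2 / 5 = 0.40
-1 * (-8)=8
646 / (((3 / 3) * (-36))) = -323 / 18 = -17.94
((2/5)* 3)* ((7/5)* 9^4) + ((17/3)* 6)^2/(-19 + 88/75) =366258894/33425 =10957.63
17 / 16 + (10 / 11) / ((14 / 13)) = 1.91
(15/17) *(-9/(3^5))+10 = 1525/153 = 9.97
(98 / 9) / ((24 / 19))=931 / 108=8.62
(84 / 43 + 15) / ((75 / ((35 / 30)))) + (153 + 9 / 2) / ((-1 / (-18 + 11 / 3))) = 2427096 / 1075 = 2257.76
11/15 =0.73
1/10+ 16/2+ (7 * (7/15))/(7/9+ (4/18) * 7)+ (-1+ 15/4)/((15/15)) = 12.25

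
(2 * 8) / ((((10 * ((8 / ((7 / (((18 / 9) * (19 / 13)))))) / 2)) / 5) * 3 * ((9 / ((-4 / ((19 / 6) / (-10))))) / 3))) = 7280 / 1083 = 6.72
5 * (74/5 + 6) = 104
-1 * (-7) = 7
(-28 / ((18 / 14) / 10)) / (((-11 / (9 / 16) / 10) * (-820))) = -245 / 1804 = -0.14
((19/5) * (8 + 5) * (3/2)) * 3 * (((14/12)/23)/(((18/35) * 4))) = 12103/2208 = 5.48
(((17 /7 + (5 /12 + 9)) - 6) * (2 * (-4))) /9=-982 /189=-5.20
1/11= 0.09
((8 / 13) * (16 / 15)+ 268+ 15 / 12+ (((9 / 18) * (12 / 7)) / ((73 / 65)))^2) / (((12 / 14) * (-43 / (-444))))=2038391374379 / 625571310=3258.45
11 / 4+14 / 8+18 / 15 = 57 / 10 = 5.70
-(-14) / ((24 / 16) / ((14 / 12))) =98 / 9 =10.89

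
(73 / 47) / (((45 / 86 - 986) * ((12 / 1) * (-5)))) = 3139 / 119498910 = 0.00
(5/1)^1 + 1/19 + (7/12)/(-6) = 6779/1368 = 4.96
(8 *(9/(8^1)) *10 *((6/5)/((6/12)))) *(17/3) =1224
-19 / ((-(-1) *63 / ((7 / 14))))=-0.15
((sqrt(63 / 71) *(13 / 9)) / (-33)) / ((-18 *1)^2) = -13 *sqrt(497) / 2277396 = -0.00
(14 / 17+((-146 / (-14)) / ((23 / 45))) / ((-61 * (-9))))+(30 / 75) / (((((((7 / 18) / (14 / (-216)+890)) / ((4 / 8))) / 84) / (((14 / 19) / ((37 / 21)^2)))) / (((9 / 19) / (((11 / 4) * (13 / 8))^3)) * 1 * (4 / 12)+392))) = 863104194505995970247581 / 241281150397978691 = 3577172.08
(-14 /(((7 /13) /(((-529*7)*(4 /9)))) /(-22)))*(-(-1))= -8472464 /9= -941384.89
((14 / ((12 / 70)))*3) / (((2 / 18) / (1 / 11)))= 2205 / 11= 200.45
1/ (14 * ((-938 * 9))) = -0.00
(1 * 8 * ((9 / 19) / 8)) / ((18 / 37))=37 / 38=0.97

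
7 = 7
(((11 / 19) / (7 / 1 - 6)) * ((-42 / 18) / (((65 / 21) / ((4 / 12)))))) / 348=-539 / 1289340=-0.00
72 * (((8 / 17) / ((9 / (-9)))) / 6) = -96 / 17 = -5.65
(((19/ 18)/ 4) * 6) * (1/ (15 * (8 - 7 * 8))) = -0.00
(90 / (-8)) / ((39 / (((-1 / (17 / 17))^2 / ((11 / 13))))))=-15 / 44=-0.34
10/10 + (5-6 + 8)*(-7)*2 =-97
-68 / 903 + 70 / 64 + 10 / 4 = 101669 / 28896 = 3.52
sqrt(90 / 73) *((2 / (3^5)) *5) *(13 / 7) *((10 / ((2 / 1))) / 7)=0.06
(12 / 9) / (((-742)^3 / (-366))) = 61 / 51064811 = 0.00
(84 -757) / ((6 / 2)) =-673 / 3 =-224.33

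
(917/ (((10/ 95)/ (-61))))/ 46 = -1062803/ 92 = -11552.21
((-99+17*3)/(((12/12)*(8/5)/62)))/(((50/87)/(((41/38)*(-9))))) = 2985579/95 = 31427.15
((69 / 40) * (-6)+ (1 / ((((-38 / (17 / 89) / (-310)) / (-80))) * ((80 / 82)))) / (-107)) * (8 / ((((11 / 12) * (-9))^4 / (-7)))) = 118747091456 / 1072884939885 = 0.11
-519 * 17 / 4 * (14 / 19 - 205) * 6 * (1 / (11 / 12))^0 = 102726189 / 38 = 2703320.76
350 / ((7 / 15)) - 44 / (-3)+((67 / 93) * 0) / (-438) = 2294 / 3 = 764.67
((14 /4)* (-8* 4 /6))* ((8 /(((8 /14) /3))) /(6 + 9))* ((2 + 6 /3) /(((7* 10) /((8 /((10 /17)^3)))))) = -1100512 /9375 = -117.39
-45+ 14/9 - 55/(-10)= -683/18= -37.94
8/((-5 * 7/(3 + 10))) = -104/35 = -2.97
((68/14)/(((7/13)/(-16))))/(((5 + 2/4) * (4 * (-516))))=884/69531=0.01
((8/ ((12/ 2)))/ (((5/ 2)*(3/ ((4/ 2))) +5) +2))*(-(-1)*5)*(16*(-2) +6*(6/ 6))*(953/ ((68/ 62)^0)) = -1982240/ 129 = -15366.20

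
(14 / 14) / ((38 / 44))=22 / 19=1.16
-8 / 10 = -4 / 5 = -0.80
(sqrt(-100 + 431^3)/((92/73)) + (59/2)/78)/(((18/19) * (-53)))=-1387 * sqrt(80062891)/87768 - 1121/148824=-141.41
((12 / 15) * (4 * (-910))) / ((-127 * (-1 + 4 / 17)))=-3808 / 127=-29.98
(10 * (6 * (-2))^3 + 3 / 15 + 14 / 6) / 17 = -259162 / 255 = -1016.32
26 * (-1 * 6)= -156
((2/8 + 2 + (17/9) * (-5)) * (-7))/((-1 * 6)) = -1813/216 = -8.39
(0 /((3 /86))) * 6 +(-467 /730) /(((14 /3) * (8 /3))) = -4203 /81760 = -0.05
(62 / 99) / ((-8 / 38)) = -589 / 198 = -2.97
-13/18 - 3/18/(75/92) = -0.93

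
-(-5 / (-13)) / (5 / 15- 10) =0.04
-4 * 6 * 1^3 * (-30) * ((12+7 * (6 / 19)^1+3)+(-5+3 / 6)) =173880 / 19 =9151.58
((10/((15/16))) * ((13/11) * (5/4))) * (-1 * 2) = -1040/33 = -31.52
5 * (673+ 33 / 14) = 47275 / 14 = 3376.79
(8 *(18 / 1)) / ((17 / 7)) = 59.29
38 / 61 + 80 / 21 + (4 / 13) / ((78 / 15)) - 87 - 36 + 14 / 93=-794318123 / 6711159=-118.36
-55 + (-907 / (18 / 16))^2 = 52645081 / 81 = 649939.27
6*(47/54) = 47/9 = 5.22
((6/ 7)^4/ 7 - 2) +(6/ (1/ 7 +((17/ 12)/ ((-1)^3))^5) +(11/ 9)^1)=-2607853491767/ 1465763730921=-1.78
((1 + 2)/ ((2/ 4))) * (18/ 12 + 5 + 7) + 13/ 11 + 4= 948/ 11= 86.18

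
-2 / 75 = -0.03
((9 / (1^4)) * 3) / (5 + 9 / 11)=297 / 64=4.64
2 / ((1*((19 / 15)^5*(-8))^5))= -252511682940423488616943359375 / 1524965305356387770967811854835695616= -0.00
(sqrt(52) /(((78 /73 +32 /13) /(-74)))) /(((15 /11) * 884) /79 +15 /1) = -61026394 * sqrt(13) /44044125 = -5.00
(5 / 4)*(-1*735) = -3675 / 4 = -918.75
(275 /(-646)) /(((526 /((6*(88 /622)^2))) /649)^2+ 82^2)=-390728691365760 /6213472819906273879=-0.00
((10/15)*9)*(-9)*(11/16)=-297/8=-37.12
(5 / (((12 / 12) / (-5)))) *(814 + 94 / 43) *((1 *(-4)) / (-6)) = -1754800 / 129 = -13603.10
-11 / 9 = -1.22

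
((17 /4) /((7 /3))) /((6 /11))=3.34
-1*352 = -352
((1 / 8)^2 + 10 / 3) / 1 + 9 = 2371 / 192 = 12.35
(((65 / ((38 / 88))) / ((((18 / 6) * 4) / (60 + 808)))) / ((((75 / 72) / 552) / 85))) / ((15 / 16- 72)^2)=795156217856 / 8187537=97117.88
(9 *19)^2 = 29241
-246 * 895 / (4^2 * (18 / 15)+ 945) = -366950 / 1607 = -228.34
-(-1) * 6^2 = 36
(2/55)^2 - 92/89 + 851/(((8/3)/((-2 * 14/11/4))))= -439616277/2153800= -204.11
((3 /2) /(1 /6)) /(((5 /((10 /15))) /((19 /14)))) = 57 /35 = 1.63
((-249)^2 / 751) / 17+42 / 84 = 136769 / 25534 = 5.36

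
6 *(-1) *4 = -24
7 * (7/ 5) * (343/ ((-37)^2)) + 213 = 1474792/ 6845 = 215.46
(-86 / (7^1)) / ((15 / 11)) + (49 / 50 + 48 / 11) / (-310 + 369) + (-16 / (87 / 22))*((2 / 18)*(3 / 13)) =-6953972351 / 770719950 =-9.02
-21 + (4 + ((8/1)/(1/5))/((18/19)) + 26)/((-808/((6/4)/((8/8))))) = -51229/2424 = -21.13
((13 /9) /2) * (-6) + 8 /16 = -23 /6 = -3.83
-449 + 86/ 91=-40773/ 91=-448.05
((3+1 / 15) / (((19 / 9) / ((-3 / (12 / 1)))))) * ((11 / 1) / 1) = -759 / 190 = -3.99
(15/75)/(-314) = -1/1570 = -0.00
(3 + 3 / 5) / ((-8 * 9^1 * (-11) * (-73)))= -1 / 16060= -0.00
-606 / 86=-303 / 43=-7.05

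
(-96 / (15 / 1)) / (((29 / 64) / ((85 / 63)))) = -34816 / 1827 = -19.06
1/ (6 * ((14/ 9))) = 3/ 28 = 0.11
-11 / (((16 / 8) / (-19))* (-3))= -209 / 6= -34.83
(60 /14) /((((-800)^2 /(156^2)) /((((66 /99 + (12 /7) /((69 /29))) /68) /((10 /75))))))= 305721 /12261760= 0.02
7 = 7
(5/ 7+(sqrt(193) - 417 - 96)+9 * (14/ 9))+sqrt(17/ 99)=-483.98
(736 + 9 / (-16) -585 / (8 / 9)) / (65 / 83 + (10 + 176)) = 102671 / 248048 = 0.41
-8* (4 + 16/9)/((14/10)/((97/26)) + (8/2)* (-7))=100880/60291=1.67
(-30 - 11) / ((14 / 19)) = -779 / 14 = -55.64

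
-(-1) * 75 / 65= 1.15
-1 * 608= -608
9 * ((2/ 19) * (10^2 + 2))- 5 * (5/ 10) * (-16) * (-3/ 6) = 76.63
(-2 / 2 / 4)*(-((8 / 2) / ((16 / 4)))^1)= 1 / 4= 0.25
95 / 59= 1.61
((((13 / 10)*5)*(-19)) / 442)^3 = -6859 / 314432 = -0.02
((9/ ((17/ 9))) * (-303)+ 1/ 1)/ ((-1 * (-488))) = -12263/ 4148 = -2.96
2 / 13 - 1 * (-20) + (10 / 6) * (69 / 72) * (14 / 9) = 95353 / 4212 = 22.64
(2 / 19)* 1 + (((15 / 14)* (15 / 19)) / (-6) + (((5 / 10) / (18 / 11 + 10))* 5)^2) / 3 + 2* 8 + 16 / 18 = 1330653887 / 78446592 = 16.96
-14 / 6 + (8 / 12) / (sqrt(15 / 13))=-7 / 3 + 2*sqrt(195) / 45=-1.71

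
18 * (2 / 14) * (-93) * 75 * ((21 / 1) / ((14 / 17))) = -3201525 / 7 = -457360.71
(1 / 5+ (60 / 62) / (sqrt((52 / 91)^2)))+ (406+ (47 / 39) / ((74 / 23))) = 91315288 / 223665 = 408.27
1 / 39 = 0.03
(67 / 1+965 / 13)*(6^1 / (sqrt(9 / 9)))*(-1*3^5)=-2676888 / 13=-205914.46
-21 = -21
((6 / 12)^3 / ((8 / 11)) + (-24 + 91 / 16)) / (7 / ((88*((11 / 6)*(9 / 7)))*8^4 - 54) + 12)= -3452241627 / 2283654944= -1.51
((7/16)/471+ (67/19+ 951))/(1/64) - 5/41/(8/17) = 179314253383/2935272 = 61089.48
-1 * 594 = -594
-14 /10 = -1.40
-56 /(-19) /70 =4 /95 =0.04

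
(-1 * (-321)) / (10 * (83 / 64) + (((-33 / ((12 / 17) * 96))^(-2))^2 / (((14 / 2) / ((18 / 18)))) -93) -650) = -29308812473248 / 66423364619165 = -0.44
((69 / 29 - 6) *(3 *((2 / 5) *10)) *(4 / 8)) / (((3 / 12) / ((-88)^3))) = 59217566.90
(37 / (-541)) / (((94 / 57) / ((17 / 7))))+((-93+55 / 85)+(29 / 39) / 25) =-545332089821 / 5900335350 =-92.42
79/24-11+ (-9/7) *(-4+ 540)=-117071/168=-696.85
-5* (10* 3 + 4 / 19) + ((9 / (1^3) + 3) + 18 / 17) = -44572 / 323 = -137.99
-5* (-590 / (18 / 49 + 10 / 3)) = 216825 / 272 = 797.15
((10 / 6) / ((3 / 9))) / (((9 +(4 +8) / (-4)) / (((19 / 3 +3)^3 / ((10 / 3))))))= 5488 / 27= 203.26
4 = 4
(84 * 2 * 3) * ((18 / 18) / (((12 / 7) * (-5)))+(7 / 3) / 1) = 5586 / 5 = 1117.20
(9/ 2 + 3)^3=3375/ 8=421.88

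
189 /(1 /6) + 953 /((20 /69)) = 88437 /20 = 4421.85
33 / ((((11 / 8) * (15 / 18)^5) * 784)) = 11664 / 153125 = 0.08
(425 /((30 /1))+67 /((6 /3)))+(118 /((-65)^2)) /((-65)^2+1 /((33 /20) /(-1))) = 84225027557 /1766958375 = 47.67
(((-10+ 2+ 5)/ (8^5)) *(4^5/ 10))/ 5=-3/ 1600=-0.00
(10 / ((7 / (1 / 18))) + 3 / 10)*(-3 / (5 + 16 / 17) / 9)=-4063 / 190890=-0.02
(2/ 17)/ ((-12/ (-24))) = 4/ 17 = 0.24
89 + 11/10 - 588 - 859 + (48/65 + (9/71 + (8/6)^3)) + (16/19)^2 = -121718363467/89964810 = -1352.96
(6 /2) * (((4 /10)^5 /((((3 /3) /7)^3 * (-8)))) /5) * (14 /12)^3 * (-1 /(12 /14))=823543 /1687500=0.49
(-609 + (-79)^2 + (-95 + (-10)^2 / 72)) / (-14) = -99691 / 252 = -395.60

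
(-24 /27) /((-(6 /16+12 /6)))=64 /171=0.37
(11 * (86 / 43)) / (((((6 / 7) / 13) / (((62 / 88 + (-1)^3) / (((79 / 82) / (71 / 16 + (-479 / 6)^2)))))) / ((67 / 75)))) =-2984535147503 / 5119200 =-583008.12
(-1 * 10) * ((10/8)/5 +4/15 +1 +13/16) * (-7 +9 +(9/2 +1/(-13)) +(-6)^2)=-47429/48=-988.10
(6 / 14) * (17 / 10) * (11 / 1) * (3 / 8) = 1683 / 560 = 3.01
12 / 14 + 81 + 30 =783 / 7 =111.86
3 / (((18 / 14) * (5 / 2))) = 14 / 15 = 0.93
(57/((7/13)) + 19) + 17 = 993/7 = 141.86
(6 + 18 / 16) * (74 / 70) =2109 / 280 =7.53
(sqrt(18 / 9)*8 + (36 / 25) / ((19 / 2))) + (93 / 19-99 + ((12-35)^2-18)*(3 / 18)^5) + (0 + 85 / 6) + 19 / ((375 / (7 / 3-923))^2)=8*sqrt(2) + 80341659589 / 2308500000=46.12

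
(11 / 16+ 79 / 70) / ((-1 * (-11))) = 1017 / 6160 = 0.17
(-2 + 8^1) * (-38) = -228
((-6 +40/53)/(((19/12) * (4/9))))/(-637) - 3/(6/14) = -6.99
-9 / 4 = -2.25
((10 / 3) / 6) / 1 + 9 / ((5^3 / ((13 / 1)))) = 1678 / 1125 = 1.49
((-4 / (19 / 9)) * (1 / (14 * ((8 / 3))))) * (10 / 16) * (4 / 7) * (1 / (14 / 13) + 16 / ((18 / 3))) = -6795 / 104272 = -0.07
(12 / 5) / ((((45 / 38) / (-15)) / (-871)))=132392 / 5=26478.40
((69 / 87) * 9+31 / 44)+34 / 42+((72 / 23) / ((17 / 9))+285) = 3094025117 / 10477236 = 295.31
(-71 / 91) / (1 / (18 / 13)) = -1278 / 1183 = -1.08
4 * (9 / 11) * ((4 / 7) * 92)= 13248 / 77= 172.05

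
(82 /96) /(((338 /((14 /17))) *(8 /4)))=0.00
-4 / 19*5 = -1.05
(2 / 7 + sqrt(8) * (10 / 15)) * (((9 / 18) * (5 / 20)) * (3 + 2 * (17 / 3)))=43 / 84 + 43 * sqrt(2) / 18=3.89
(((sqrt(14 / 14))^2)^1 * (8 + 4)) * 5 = 60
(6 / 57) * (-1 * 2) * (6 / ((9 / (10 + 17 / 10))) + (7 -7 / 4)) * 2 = -5.49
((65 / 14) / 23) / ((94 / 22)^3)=86515 / 33431006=0.00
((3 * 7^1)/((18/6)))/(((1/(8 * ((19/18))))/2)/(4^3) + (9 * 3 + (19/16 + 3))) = 9728/43343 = 0.22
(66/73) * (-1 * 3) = -198/73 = -2.71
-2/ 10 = -0.20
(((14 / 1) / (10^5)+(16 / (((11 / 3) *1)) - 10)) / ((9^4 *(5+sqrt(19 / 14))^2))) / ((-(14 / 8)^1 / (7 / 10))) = 889677901 / 54910603687500 - 21699461 *sqrt(266) / 49419543318750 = 0.00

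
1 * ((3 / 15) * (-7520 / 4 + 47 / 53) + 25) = -92968 / 265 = -350.82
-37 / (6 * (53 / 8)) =-0.93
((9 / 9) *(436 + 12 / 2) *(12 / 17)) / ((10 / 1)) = 156 / 5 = 31.20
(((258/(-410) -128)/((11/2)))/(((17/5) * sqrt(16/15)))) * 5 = -131845 * sqrt(15)/15334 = -33.30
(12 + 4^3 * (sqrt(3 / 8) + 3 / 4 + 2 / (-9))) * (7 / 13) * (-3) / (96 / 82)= -29561 / 468 - 287 * sqrt(6) / 13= -117.24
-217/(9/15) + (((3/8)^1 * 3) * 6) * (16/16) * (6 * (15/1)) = 1475/6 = 245.83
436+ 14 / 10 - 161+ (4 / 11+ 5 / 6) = 91607 / 330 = 277.60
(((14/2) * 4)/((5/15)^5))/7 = 972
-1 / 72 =-0.01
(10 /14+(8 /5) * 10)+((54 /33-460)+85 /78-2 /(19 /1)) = -50286031 /114114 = -440.66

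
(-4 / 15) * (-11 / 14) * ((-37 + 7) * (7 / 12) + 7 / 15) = -803 / 225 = -3.57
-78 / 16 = -39 / 8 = -4.88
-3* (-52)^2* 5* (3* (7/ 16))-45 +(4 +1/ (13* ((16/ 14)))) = -53275.93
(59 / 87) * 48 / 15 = 944 / 435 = 2.17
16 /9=1.78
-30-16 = -46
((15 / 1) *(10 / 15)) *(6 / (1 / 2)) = 120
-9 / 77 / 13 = -9 / 1001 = -0.01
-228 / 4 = -57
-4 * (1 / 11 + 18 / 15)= -5.16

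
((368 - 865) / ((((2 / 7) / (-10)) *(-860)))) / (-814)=3479 / 140008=0.02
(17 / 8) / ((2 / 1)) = 17 / 16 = 1.06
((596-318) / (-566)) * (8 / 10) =-556 / 1415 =-0.39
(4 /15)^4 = 256 /50625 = 0.01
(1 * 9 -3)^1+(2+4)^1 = 12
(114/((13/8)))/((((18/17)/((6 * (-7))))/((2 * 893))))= -64610336/13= -4970025.85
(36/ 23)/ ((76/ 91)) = 819/ 437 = 1.87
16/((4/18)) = 72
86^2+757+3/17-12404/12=363095/51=7119.51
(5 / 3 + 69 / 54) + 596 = 10781 / 18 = 598.94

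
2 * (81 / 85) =162 / 85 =1.91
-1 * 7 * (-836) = 5852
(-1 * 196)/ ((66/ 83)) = -8134/ 33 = -246.48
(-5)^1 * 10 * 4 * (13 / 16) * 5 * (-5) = 8125 / 2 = 4062.50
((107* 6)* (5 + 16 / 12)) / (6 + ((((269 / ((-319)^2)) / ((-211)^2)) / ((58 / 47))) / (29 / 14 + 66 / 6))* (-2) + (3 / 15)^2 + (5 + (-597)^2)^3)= 2444008698710150550 / 27214454754300069403881066400867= 0.00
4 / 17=0.24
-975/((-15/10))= 650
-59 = -59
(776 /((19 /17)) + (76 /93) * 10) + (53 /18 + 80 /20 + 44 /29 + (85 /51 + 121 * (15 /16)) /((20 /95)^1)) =12374021669 /9838656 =1257.69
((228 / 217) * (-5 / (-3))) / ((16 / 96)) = 2280 / 217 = 10.51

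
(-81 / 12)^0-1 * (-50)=51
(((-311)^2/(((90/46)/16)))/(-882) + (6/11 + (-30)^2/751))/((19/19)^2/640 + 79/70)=-791.98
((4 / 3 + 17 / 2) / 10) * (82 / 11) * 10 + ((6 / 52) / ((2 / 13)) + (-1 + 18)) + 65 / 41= 92.64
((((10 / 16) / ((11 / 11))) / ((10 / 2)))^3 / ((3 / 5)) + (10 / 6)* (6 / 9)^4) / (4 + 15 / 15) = 8273 / 124416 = 0.07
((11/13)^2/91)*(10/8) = 605/61516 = 0.01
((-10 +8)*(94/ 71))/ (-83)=188/ 5893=0.03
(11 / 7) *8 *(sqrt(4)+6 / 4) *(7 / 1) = 308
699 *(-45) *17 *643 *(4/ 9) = -152815380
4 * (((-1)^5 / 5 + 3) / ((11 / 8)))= 448 / 55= 8.15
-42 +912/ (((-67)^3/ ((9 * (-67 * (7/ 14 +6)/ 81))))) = -563638/ 13467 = -41.85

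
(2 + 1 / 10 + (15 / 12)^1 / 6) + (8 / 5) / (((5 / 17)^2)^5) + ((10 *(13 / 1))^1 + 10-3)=387234080839333 / 1171875000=330439.75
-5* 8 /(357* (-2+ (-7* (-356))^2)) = -0.00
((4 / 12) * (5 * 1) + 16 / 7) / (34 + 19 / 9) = 249 / 2275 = 0.11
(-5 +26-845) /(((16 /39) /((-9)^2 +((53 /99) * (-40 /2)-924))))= 113168263 /66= 1714670.65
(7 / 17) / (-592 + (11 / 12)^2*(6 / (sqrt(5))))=-11934720 / 17158468543-20328*sqrt(5) / 17158468543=-0.00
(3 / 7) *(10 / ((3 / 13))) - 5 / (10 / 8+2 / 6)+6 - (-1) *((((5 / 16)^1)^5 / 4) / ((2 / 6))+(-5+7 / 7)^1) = 9715254939 / 557842432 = 17.42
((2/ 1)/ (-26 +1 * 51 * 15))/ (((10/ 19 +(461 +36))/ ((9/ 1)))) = 0.00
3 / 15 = 1 / 5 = 0.20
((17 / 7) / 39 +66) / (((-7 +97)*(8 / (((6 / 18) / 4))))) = 3607 / 471744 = 0.01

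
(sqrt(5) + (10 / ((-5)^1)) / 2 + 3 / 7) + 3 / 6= -1 / 14 + sqrt(5)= 2.16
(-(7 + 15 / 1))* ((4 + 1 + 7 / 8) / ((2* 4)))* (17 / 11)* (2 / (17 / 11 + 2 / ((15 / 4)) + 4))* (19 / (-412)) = 147345 / 388928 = 0.38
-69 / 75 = -23 / 25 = -0.92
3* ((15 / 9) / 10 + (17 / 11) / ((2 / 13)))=337 / 11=30.64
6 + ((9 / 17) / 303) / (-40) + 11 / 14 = 3262279 / 480760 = 6.79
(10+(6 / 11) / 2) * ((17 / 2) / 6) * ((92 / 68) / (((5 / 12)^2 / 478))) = 14907864 / 275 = 54210.41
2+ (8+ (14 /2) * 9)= 73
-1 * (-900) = 900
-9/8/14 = -9/112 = -0.08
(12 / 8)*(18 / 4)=27 / 4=6.75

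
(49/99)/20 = 49/1980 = 0.02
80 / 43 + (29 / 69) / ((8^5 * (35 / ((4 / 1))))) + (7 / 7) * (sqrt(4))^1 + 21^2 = 378442015967 / 850698240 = 444.86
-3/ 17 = -0.18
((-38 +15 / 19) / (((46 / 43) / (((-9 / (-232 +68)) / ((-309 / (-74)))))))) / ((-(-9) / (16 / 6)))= -0.14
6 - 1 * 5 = 1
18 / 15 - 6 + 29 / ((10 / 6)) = 63 / 5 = 12.60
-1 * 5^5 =-3125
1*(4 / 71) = 4 / 71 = 0.06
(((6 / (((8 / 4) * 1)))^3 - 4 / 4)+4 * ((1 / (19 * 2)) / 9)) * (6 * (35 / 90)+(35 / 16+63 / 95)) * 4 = 26286568 / 48735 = 539.38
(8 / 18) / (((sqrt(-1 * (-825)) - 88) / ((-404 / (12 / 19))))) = 38380 * sqrt(33) / 186813+61408 / 16983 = 4.80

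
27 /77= 0.35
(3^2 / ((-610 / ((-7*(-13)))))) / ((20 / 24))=-2457 / 1525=-1.61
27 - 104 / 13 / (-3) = 89 / 3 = 29.67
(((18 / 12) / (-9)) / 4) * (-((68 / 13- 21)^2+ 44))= 16487 / 1352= 12.19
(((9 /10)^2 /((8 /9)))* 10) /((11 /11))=729 /80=9.11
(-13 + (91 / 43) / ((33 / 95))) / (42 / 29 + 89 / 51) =-4832386 / 2233979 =-2.16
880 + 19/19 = 881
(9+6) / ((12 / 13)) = 65 / 4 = 16.25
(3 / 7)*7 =3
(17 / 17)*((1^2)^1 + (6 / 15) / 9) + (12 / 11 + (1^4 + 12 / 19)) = 35428 / 9405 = 3.77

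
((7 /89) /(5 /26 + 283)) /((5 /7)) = 1274 /3276535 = 0.00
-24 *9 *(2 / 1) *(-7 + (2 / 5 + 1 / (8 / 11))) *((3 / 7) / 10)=96.74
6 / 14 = 0.43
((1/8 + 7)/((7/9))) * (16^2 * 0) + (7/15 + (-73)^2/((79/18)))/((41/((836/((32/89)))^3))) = 9263716320995050783/24875520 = 372402921466.37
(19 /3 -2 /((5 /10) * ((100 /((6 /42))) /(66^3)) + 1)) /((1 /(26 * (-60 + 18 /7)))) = -501709132 /77497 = -6473.92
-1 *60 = -60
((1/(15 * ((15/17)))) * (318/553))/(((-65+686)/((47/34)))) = 0.00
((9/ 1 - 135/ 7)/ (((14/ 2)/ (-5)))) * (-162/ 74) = -29160/ 1813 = -16.08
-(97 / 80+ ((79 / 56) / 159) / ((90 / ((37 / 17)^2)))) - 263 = -7648735529 / 28949130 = -264.21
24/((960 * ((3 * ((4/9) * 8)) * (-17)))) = -3/21760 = -0.00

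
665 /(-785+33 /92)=-61180 /72187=-0.85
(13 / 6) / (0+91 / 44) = 22 / 21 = 1.05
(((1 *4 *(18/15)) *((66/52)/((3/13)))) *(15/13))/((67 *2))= 198/871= 0.23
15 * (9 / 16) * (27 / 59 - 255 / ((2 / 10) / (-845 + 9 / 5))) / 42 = 2854338615 / 13216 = 215975.98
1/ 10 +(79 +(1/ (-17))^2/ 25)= 1142997/ 14450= 79.10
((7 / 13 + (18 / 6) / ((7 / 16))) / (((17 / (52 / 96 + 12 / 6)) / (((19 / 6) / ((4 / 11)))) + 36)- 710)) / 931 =-451583 / 38271748606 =-0.00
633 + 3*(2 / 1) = 639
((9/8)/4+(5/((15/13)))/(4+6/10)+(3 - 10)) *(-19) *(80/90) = 242345/2484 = 97.56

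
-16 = -16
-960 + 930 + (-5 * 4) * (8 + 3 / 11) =-2150 / 11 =-195.45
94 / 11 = 8.55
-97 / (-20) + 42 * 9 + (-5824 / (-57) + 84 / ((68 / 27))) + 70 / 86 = 432663739 / 833340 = 519.19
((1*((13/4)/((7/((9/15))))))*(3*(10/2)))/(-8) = -117/224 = -0.52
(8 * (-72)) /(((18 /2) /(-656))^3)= 223052180.54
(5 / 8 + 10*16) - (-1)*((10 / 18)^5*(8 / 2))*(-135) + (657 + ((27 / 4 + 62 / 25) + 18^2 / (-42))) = 790.56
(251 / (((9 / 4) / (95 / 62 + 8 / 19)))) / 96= 192517 / 84816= 2.27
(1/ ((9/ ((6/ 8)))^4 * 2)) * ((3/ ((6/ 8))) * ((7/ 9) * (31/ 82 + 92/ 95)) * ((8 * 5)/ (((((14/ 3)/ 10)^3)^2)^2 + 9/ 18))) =13067716552734375/ 1617503391076096528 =0.01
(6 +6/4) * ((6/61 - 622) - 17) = -4791.76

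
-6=-6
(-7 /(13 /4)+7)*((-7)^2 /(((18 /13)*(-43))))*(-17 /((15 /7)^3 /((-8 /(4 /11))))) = -22000363 /145125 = -151.60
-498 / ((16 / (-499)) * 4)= 124251 / 32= 3882.84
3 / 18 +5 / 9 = 13 / 18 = 0.72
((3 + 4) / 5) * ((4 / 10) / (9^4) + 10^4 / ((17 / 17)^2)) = 2296350014 / 164025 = 14000.00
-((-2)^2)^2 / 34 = -8 / 17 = -0.47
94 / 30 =47 / 15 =3.13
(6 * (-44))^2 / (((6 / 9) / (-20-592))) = -63980928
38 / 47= 0.81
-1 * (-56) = 56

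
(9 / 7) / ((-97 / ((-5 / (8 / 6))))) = 135 / 2716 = 0.05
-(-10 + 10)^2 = 0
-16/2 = -8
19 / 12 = 1.58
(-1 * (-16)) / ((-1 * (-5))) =16 / 5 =3.20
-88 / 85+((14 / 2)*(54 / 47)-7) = 29 / 3995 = 0.01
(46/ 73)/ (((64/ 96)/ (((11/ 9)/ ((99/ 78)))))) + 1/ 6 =1415/ 1314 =1.08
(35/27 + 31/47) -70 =-86348/1269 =-68.04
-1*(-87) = 87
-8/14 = -4/7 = -0.57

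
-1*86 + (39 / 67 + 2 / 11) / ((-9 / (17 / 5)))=-2861761 / 33165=-86.29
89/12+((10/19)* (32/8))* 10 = 6491/228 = 28.47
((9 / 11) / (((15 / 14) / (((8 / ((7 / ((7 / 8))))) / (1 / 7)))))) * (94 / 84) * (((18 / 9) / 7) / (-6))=-47 / 165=-0.28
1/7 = 0.14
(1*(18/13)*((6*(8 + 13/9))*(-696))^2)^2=783957709370327040000/169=4638803014025603786.98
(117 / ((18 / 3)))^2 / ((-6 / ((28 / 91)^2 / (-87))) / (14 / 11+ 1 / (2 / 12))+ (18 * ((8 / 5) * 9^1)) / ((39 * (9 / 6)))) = 351520 / 704939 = 0.50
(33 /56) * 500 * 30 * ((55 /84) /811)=1134375 /158956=7.14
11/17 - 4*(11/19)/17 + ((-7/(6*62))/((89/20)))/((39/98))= 52154605/104265369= 0.50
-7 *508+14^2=-3360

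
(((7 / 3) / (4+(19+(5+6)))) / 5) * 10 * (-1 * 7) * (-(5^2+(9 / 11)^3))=1666196 / 67881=24.55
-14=-14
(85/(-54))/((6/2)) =-85/162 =-0.52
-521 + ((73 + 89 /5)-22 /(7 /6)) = -15717 /35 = -449.06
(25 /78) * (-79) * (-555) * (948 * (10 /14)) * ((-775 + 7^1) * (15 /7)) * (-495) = 4937929128000000 /637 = 7751851064364.21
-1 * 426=-426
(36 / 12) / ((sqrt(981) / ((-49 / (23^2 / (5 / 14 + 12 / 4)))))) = -329*sqrt(109) / 115322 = -0.03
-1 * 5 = -5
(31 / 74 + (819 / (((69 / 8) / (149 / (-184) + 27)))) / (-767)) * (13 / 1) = -36.71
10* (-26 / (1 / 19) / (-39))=380 / 3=126.67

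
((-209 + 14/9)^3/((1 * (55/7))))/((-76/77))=318881286787/277020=1151112.87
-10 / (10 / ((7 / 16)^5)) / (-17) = 16807 / 17825792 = 0.00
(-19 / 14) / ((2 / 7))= -19 / 4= -4.75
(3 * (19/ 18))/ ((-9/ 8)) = -76/ 27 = -2.81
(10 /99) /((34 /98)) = 490 /1683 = 0.29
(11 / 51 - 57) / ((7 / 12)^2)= -139008 / 833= -166.88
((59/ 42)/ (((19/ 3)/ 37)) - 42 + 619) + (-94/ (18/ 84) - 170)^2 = 888318401/ 2394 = 371060.32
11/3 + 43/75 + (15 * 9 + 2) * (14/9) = 48904/225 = 217.35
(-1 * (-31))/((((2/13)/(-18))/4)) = -14508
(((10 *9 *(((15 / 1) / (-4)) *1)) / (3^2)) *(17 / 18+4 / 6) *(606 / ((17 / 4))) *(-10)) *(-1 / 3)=-1464500 / 51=-28715.69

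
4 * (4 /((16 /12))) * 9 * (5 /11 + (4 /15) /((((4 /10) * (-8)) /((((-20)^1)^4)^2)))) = -2534399999460 /11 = -230399999950.91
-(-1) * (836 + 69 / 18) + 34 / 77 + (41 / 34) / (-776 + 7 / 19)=48628465777 / 57872199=840.27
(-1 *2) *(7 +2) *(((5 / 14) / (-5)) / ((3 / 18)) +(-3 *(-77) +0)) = -4150.29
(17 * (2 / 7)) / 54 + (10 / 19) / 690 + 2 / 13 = 262582 / 1073709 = 0.24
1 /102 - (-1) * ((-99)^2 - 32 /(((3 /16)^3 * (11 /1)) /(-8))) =134622181 /10098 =13331.57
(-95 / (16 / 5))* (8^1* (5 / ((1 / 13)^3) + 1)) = -2609175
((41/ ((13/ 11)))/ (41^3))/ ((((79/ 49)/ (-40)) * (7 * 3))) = -0.00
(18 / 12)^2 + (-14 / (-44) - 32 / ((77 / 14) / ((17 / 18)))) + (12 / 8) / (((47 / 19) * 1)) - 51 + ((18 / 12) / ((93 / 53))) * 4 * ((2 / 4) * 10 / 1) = -20900009 / 576972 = -36.22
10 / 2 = 5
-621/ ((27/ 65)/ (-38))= 56810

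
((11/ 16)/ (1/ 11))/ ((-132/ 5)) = -0.29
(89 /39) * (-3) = -89 /13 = -6.85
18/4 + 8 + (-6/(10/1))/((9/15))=23/2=11.50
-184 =-184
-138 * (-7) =966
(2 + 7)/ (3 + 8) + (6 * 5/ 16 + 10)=1117/ 88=12.69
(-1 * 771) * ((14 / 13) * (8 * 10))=-863520 / 13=-66424.62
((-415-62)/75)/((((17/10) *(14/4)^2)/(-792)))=1007424/4165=241.88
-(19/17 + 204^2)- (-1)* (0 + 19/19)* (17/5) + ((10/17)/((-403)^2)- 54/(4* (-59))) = -67786803226937/1628962270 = -41613.49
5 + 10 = 15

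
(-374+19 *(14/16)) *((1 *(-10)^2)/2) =-17868.75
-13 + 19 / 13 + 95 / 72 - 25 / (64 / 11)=-108695 / 7488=-14.52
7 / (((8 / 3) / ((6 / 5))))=63 / 20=3.15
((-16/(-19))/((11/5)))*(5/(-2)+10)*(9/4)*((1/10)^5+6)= 852633/22000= 38.76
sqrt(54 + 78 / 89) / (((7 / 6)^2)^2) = 2592 * sqrt(108669) / 213689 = 4.00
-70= -70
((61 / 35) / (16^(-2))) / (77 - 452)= -15616 / 13125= -1.19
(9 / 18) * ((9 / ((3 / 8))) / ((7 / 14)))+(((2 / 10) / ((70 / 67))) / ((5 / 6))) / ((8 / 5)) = 24.14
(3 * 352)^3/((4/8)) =2355167232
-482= -482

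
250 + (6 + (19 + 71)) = 346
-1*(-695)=695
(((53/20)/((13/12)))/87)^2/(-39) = -2809/138575775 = -0.00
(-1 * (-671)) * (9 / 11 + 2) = 1891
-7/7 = -1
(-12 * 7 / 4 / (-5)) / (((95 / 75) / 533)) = 33579 / 19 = 1767.32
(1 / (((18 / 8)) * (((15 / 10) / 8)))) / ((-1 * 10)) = -32 / 135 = -0.24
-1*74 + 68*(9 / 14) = -212 / 7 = -30.29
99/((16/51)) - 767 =-7223/16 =-451.44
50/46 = 25/23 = 1.09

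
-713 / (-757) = 0.94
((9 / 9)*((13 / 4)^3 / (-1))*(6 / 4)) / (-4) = 6591 / 512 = 12.87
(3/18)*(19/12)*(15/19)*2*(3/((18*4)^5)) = 5/7739670528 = 0.00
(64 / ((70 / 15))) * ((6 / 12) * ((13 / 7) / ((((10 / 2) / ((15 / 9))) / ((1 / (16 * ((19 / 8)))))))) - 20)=-274.17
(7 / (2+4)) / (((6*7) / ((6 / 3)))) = 1 / 18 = 0.06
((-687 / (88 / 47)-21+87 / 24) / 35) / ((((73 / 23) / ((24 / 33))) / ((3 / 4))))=-1166721 / 618310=-1.89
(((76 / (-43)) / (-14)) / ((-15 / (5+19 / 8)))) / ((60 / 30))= -1121 / 36120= -0.03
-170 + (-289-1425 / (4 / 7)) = -11811 / 4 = -2952.75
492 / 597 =164 / 199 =0.82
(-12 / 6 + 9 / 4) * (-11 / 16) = -11 / 64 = -0.17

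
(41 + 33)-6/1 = 68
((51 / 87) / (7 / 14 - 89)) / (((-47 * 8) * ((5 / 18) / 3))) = 153 / 804170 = 0.00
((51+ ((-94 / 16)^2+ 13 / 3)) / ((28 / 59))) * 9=3053427 / 1792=1703.92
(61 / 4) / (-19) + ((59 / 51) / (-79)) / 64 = -3933425 / 4899264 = -0.80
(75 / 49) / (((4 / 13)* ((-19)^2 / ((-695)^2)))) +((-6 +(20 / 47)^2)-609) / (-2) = 1088375269405 / 156300004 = 6963.37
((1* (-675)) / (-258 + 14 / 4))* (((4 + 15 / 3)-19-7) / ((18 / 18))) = -22950 / 509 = -45.09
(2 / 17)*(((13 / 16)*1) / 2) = 13 / 272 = 0.05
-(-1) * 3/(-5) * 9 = -27/5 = -5.40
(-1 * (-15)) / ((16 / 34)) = 255 / 8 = 31.88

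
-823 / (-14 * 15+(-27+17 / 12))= 3.49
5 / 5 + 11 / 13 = 24 / 13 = 1.85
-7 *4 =-28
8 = 8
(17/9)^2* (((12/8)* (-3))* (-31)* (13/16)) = 116467/288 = 404.40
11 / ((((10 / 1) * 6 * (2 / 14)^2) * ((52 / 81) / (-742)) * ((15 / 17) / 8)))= -94139.25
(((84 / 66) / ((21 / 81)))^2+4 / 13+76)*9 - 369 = 841023 / 1573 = 534.66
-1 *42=-42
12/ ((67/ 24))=288/ 67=4.30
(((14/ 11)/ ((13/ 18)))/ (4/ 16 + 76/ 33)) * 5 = 15120/ 4381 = 3.45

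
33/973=0.03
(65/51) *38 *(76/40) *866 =79688.98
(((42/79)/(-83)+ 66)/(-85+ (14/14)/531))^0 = 1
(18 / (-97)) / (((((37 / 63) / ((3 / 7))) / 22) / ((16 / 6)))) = -28512 / 3589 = -7.94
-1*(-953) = 953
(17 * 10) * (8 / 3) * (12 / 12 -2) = -1360 / 3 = -453.33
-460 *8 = -3680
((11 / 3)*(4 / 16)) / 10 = 11 / 120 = 0.09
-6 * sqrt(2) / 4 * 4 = -6 * sqrt(2) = -8.49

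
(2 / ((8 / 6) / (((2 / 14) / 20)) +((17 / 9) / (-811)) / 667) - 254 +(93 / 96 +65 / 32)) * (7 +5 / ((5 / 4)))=-2509018303297 / 908774143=-2760.88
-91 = -91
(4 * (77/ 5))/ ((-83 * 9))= -308/ 3735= -0.08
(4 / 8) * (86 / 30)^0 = 0.50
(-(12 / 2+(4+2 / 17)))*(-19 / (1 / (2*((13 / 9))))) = 84968 / 153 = 555.35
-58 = -58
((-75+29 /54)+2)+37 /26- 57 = -44942 /351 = -128.04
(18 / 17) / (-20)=-9 / 170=-0.05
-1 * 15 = -15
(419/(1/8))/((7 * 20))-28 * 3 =-2102/35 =-60.06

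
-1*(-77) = 77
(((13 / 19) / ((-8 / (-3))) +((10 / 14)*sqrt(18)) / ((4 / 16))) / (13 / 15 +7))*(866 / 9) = 28145 / 8968 +43300*sqrt(2) / 413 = 151.41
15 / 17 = 0.88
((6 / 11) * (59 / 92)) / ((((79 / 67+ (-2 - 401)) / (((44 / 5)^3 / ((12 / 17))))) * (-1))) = 0.84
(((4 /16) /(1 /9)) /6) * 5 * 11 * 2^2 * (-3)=-495 /2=-247.50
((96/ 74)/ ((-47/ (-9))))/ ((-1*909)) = -48/ 175639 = -0.00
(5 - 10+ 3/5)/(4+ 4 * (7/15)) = -3/4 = -0.75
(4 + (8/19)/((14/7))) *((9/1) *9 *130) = 44336.84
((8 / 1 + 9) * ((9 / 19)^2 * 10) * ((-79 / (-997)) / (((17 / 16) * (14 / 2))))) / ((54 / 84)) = 227520 / 359917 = 0.63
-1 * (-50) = 50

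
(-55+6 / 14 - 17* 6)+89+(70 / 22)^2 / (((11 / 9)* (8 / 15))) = -3878879 / 74536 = -52.04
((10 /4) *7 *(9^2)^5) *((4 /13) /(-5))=-48814981614 /13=-3754998585.69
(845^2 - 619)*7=4993842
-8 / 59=-0.14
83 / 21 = 3.95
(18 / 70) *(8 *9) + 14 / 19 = 12802 / 665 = 19.25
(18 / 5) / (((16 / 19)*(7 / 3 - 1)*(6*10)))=171 / 3200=0.05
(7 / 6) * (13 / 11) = 91 / 66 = 1.38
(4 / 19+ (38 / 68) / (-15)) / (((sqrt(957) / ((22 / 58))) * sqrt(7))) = 1679 * sqrt(6699) / 171135090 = 0.00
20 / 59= 0.34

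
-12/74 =-6/37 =-0.16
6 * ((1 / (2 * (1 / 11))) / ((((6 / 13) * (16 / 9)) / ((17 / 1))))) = 21879 / 32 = 683.72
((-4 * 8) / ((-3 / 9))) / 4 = 24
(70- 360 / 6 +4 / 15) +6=16.27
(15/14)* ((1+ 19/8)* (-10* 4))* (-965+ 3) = 974025/7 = 139146.43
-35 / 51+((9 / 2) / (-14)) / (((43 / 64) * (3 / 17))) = -52151 / 15351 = -3.40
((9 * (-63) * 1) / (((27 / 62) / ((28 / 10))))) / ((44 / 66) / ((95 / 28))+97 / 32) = -33247872 / 29437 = -1129.46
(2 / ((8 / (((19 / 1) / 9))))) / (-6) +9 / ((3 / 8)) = 5165 / 216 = 23.91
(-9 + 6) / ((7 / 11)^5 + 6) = -483153 / 983113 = -0.49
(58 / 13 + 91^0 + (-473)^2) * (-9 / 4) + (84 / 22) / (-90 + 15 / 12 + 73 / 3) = -55645619751 / 110539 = -503402.60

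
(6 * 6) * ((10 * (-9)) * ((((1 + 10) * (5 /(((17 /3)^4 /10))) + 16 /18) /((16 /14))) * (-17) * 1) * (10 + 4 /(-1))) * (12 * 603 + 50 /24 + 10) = 14645716515045 /4913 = 2981012927.96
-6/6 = -1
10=10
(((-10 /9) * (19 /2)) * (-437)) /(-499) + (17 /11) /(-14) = -6469657 /691614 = -9.35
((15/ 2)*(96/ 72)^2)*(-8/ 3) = -320/ 9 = -35.56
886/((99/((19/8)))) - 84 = -62.74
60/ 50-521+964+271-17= 3491/ 5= 698.20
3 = 3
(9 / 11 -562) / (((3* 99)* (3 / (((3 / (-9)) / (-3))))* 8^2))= -6173 / 5645376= -0.00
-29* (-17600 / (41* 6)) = 255200 / 123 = 2074.80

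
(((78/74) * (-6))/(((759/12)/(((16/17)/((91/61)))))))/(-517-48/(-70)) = 351360/2875764727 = 0.00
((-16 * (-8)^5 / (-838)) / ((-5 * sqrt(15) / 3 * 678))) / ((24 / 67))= 1097728 * sqrt(15) / 10653075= 0.40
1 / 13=0.08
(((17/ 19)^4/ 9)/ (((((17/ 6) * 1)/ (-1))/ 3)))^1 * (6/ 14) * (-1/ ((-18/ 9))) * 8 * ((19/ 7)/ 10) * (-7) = 0.25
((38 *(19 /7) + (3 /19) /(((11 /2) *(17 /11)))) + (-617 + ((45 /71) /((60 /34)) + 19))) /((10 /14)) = -158758549 /229330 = -692.27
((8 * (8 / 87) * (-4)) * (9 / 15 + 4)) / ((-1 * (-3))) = -5888 / 1305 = -4.51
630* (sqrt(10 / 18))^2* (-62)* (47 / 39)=-26151.28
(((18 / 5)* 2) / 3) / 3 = 4 / 5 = 0.80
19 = 19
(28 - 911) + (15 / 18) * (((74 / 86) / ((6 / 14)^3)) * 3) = -1986871 / 2322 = -855.67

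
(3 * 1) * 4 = 12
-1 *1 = -1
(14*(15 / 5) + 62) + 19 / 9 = 955 / 9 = 106.11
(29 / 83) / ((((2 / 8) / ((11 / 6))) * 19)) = 638 / 4731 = 0.13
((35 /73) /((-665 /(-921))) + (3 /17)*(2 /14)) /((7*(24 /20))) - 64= -73848944 /1155371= -63.92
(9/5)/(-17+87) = 9/350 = 0.03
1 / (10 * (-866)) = -1 / 8660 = -0.00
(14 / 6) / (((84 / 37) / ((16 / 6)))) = 74 / 27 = 2.74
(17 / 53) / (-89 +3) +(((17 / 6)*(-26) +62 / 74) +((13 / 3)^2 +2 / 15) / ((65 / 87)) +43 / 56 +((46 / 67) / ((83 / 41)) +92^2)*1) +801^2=16642453868802036547 / 25603043083800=650018.59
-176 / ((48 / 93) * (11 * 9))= -31 / 9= -3.44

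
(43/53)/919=43/48707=0.00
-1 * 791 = -791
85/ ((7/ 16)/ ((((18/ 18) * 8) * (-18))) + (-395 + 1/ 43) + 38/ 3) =-1684224/ 7575305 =-0.22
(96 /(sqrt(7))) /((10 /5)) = 48*sqrt(7) /7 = 18.14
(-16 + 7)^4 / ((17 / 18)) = 6946.94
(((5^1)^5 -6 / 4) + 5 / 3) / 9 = 18751 / 54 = 347.24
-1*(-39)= 39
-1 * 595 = -595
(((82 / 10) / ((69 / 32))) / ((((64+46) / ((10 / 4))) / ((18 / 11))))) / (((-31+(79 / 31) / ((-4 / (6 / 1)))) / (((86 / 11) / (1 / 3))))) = -0.10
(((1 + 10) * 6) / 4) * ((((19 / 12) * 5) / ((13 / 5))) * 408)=266475 / 13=20498.08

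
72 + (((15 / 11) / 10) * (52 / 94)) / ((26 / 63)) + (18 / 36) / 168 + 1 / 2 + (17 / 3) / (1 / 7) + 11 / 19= 124244389 / 1100176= 112.93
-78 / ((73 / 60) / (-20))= 93600 / 73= 1282.19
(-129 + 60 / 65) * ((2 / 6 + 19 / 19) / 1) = -2220 / 13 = -170.77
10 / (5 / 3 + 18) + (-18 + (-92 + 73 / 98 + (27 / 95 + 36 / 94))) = -2790246867 / 25816630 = -108.08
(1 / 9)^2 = 1 / 81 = 0.01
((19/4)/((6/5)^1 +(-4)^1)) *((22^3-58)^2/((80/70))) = -2663517375/16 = -166469835.94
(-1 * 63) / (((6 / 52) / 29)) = -15834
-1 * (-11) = 11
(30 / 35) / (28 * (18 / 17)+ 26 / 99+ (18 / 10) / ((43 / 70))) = 217107 / 8318072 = 0.03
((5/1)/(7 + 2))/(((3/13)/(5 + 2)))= 455/27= 16.85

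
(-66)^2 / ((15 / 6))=8712 / 5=1742.40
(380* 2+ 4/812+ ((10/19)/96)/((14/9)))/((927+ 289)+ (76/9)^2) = 1085437989/1838523904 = 0.59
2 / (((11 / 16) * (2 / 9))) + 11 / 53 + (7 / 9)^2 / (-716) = 449614421 / 33811668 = 13.30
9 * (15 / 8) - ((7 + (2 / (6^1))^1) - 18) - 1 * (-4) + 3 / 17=12941 / 408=31.72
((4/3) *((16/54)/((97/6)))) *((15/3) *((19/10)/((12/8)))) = 1216/7857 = 0.15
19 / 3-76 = -209 / 3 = -69.67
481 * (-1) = -481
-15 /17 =-0.88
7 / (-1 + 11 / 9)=63 / 2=31.50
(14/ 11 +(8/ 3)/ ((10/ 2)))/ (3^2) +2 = 3268/ 1485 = 2.20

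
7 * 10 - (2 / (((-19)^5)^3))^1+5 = 1138584527240609872427 / 15181127029874798299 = 75.00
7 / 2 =3.50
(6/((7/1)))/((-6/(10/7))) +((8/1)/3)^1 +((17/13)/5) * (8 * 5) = 24698/1911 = 12.92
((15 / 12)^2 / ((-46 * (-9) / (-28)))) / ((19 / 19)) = -175 / 1656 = -0.11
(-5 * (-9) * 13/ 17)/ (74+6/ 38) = 11115/ 23953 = 0.46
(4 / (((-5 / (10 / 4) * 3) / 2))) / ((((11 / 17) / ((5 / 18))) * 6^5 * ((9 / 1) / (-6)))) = 85 / 1732104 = 0.00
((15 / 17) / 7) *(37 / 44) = 555 / 5236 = 0.11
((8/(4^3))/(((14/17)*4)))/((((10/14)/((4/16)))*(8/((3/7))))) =51/71680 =0.00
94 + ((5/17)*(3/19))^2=9807151/104329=94.00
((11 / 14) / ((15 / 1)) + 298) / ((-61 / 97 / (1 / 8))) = -6071327 / 102480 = -59.24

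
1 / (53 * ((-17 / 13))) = -13 / 901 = -0.01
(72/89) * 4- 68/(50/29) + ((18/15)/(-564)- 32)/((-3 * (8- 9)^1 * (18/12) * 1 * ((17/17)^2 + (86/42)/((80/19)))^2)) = -25704982636342/652026066175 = -39.42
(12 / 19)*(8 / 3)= 32 / 19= 1.68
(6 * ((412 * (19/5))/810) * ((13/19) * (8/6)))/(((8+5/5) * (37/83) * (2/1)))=889096/674325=1.32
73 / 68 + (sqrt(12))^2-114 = -6863 / 68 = -100.93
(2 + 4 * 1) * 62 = 372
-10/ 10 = -1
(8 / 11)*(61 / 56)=0.79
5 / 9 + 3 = 32 / 9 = 3.56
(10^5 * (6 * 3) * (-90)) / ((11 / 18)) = -2916000000 / 11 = -265090909.09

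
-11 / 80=-0.14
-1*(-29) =29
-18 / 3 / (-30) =1 / 5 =0.20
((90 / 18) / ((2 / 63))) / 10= 63 / 4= 15.75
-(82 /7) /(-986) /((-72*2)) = -41 /496944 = -0.00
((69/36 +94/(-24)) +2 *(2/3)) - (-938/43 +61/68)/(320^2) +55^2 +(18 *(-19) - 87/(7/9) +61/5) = 16239274121501/6287769600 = 2582.68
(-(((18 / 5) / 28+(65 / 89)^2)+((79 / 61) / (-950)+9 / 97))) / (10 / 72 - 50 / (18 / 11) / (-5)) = -469623239948 / 3895948800625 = -0.12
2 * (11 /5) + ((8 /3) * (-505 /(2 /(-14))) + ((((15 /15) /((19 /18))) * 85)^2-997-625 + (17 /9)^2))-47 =14250.12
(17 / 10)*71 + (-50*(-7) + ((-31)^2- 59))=13727 / 10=1372.70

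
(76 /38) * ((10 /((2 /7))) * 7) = 490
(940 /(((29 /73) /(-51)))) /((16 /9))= -7874145 /116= -67880.56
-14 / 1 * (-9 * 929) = 117054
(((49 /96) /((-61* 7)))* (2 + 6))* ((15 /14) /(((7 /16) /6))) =-60 /427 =-0.14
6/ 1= 6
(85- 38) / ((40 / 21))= 987 / 40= 24.68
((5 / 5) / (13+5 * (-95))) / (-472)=0.00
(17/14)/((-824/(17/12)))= -289/138432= -0.00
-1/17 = -0.06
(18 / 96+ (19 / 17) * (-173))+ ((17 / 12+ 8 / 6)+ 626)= 118479 / 272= 435.58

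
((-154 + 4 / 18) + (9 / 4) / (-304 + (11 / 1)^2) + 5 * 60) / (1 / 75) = 8026925 / 732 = 10965.74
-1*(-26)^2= -676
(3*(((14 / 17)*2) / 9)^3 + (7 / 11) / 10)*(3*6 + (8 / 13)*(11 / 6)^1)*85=4017856409 / 30127383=133.36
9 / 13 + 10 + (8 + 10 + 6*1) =451 / 13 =34.69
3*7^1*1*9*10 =1890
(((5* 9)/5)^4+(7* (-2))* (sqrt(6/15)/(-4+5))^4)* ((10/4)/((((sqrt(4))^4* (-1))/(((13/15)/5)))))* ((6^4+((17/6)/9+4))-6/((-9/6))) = -150134771501/648000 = -231689.46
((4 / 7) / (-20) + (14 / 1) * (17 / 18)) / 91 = 4156 / 28665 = 0.14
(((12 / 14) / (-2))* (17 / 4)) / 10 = -51 / 280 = -0.18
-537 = -537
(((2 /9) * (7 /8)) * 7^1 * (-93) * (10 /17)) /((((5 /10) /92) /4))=-2794960 /51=-54803.14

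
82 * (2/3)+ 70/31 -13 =4085/93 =43.92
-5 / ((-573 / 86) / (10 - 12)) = -860 / 573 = -1.50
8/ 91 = 0.09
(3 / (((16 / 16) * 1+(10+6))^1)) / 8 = 0.02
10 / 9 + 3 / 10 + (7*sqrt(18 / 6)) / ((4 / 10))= 127 / 90 + 35*sqrt(3) / 2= 31.72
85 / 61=1.39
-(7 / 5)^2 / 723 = -49 / 18075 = -0.00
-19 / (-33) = 19 / 33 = 0.58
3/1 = 3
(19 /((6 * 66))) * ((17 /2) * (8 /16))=323 /1584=0.20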